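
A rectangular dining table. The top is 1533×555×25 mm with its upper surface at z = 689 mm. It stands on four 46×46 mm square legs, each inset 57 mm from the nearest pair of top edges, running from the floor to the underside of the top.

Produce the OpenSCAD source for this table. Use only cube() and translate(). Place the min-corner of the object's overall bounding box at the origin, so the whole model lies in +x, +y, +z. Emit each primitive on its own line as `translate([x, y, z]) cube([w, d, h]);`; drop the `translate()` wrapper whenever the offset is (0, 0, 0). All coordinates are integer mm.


translate([0, 0, 664]) cube([1533, 555, 25]);
translate([57, 57, 0]) cube([46, 46, 664]);
translate([1430, 57, 0]) cube([46, 46, 664]);
translate([57, 452, 0]) cube([46, 46, 664]);
translate([1430, 452, 0]) cube([46, 46, 664]);


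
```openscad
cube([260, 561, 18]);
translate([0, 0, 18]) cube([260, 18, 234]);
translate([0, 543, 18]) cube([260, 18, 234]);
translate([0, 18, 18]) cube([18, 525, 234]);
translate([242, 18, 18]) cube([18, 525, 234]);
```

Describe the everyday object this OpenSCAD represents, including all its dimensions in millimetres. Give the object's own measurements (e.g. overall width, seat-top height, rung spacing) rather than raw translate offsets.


An open-topped rectangular box: outside dimensions 260×561×252 mm, with a uniform wall and base thickness of 18 mm. The base is a full 260×561 slab on the floor; four walls sit on top of the base. The front and back walls (the −y and +y sides) span the full width; the two side walls fit between them.


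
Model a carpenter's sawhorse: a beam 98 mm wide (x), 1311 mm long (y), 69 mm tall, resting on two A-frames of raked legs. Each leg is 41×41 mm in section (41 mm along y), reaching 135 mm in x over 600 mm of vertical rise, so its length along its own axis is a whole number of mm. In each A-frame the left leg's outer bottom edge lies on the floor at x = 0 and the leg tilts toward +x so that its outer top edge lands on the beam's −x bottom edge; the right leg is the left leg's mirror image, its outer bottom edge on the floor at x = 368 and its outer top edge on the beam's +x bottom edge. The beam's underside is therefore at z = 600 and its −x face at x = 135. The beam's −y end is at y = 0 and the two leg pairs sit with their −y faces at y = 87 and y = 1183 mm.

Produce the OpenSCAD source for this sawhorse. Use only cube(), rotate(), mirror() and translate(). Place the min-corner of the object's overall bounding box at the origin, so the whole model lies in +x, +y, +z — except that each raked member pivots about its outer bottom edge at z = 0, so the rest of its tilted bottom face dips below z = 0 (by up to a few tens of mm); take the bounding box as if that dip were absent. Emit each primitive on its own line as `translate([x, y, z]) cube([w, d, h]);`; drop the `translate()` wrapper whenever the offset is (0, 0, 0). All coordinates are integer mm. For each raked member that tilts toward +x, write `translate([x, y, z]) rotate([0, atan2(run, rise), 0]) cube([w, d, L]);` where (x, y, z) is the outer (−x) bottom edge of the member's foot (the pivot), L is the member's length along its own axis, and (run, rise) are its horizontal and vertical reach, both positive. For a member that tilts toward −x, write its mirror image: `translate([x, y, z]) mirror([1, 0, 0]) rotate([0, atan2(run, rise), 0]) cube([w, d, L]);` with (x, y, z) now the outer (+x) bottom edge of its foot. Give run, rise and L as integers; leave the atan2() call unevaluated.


// leg length = √(135² + 600²) = 615
// right-leg outer foot x = 2·135 + 98 = 368
// beam min-corner = (135, 0, 600)
translate([135, 0, 600]) cube([98, 1311, 69]);
translate([0, 87, 0]) rotate([0, atan2(135, 600), 0]) cube([41, 41, 615]);
translate([368, 87, 0]) mirror([1, 0, 0]) rotate([0, atan2(135, 600), 0]) cube([41, 41, 615]);
translate([0, 1183, 0]) rotate([0, atan2(135, 600), 0]) cube([41, 41, 615]);
translate([368, 1183, 0]) mirror([1, 0, 0]) rotate([0, atan2(135, 600), 0]) cube([41, 41, 615]);


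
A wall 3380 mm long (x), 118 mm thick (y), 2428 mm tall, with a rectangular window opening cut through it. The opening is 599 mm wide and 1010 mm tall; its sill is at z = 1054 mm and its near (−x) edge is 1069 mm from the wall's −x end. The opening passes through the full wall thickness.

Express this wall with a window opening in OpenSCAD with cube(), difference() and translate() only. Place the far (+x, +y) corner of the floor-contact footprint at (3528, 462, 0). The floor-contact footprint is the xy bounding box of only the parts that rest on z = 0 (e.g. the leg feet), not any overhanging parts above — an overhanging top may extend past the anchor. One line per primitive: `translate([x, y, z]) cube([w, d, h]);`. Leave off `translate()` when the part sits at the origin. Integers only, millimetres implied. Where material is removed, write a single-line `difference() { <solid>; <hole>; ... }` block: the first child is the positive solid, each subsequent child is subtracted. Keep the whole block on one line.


difference() { translate([148, 344, 0]) cube([3380, 118, 2428]); translate([1217, 344, 1054]) cube([599, 118, 1010]); }


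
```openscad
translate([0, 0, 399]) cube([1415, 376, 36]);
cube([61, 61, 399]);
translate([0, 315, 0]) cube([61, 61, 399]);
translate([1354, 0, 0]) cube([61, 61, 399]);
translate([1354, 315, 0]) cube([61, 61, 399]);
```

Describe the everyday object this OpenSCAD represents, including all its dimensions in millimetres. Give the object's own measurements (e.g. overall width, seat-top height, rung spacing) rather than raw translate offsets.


A long wooden bench with a 1415 mm (x) × 376 mm (y) seat, 36 mm thick, its top surface 435 mm above the floor. Four 61 mm square legs at the seat corners, flush with the edges, run from z = 0 to the seat underside.


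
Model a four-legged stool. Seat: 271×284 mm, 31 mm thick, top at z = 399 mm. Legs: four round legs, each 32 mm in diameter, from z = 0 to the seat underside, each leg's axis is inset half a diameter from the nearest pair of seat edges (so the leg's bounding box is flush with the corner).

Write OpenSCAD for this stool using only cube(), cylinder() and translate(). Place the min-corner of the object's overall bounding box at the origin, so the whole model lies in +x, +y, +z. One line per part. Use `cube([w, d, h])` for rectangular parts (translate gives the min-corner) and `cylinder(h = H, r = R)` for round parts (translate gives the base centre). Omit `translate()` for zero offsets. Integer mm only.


// leg_h = 399 - 31 = 368
translate([0, 0, 368]) cube([271, 284, 31]);
translate([16, 16, 0]) cylinder(h = 368, r = 16);
translate([255, 16, 0]) cylinder(h = 368, r = 16);
translate([16, 268, 0]) cylinder(h = 368, r = 16);
translate([255, 268, 0]) cylinder(h = 368, r = 16);


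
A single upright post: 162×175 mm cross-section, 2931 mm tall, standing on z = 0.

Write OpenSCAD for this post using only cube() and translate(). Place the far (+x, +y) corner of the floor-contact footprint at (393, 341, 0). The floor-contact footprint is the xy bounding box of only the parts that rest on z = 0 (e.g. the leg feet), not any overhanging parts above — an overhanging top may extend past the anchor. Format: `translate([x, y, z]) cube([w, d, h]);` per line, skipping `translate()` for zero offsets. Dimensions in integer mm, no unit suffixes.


translate([231, 166, 0]) cube([162, 175, 2931]);


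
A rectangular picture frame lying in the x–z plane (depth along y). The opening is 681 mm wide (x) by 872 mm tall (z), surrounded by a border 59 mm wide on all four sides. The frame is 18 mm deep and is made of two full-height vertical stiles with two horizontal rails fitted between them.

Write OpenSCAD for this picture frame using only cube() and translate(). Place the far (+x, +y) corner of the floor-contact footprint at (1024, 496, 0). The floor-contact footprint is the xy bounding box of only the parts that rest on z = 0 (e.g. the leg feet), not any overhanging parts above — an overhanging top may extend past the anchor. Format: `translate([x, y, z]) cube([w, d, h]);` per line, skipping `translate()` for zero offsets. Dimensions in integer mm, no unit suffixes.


translate([225, 478, 0]) cube([59, 18, 990]);
translate([965, 478, 0]) cube([59, 18, 990]);
translate([284, 478, 0]) cube([681, 18, 59]);
translate([284, 478, 931]) cube([681, 18, 59]);


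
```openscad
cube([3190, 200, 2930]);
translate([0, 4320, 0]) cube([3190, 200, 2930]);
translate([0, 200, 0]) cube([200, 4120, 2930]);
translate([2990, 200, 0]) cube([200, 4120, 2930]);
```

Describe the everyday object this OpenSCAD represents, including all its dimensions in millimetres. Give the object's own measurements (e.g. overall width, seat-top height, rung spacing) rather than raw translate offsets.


The wall frame of a small rectangular building: four walls, each 2930 mm tall and 200 mm thick, enclosing a footprint 3190 mm (x) by 4520 mm (y) outside-to-outside, with no floor or roof. The front and back walls (the −y and +y sides) span the full width; the two side walls fit between them.


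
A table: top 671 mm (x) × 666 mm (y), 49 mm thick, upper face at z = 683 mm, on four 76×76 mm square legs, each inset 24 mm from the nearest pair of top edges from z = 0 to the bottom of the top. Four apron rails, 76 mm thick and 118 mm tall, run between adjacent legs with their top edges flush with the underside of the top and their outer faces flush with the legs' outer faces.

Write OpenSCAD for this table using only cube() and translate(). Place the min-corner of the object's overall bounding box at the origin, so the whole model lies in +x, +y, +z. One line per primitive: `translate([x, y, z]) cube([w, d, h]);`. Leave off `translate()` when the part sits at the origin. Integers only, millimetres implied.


// leg_h = 683 - 49 = 634
// apron z = 634 - 118 = 516
translate([0, 0, 634]) cube([671, 666, 49]);
translate([24, 24, 0]) cube([76, 76, 634]);
translate([571, 24, 0]) cube([76, 76, 634]);
translate([24, 566, 0]) cube([76, 76, 634]);
translate([571, 566, 0]) cube([76, 76, 634]);
translate([100, 24, 516]) cube([471, 76, 118]);
translate([100, 566, 516]) cube([471, 76, 118]);
translate([24, 100, 516]) cube([76, 466, 118]);
translate([571, 100, 516]) cube([76, 466, 118]);


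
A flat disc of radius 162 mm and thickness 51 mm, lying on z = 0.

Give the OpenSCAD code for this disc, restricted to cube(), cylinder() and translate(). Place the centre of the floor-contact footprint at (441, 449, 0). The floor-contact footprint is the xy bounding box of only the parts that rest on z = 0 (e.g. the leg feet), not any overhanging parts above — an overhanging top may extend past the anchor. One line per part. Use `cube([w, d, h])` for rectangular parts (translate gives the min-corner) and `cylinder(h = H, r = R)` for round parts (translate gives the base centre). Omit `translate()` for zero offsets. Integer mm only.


translate([441, 449, 0]) cylinder(h = 51, r = 162);


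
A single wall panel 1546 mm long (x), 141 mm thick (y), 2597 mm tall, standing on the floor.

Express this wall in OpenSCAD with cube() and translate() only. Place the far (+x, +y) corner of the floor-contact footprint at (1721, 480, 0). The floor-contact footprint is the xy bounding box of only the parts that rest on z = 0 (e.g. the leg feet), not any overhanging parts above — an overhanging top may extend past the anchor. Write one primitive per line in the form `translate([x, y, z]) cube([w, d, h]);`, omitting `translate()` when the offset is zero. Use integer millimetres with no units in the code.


translate([175, 339, 0]) cube([1546, 141, 2597]);


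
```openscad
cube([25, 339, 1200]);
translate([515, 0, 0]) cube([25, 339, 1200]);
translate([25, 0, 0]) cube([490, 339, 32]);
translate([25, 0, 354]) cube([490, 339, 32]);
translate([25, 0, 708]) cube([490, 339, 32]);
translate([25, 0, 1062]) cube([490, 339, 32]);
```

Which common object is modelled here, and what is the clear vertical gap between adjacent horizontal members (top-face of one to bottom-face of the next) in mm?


A bookshelf. The clear shelf gap is 322 mm.

Two tall side panels with 4 horizontal boards between them — a bookshelf. The first two shelf undersides are at z = 0 and z = 354; with shelf thickness 32, the clear gap is 354 − 0 − 32 = 322 mm.


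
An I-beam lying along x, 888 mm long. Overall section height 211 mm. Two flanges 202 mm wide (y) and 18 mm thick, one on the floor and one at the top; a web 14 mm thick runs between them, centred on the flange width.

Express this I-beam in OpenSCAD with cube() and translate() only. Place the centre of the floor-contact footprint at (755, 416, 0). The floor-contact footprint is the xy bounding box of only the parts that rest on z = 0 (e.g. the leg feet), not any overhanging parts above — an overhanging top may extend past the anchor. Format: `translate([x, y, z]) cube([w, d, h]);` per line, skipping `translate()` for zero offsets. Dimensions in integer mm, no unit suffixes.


translate([311, 315, 0]) cube([888, 202, 18]);
translate([311, 409, 18]) cube([888, 14, 175]);
translate([311, 315, 193]) cube([888, 202, 18]);


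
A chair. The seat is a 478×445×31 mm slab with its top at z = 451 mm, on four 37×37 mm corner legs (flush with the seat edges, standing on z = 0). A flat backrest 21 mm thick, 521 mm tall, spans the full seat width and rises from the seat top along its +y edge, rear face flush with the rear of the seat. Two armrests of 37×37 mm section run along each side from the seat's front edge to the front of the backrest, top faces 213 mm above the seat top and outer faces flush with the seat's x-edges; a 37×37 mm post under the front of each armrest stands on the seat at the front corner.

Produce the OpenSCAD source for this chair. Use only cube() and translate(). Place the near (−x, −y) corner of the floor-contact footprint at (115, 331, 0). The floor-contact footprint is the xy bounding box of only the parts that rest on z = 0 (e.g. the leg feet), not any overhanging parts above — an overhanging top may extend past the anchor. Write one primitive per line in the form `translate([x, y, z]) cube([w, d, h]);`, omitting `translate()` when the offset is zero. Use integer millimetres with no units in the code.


translate([115, 331, 420]) cube([478, 445, 31]);
translate([115, 331, 0]) cube([37, 37, 420]);
translate([556, 331, 0]) cube([37, 37, 420]);
translate([115, 739, 0]) cube([37, 37, 420]);
translate([556, 739, 0]) cube([37, 37, 420]);
translate([115, 755, 451]) cube([478, 21, 521]);
translate([115, 331, 627]) cube([37, 424, 37]);
translate([556, 331, 627]) cube([37, 424, 37]);
translate([115, 331, 451]) cube([37, 37, 176]);
translate([556, 331, 451]) cube([37, 37, 176]);


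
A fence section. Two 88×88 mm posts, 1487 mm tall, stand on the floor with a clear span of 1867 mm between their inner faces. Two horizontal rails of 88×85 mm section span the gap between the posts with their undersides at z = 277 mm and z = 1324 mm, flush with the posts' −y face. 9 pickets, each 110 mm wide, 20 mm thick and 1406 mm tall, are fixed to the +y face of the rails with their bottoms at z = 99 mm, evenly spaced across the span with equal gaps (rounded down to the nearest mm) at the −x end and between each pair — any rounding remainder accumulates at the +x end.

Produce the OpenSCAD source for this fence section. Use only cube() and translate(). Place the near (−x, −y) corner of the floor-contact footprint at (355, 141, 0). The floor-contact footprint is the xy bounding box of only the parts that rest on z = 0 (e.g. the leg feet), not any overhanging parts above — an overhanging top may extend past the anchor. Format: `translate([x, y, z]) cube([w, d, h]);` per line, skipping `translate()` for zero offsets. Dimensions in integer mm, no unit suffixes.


translate([355, 141, 0]) cube([88, 88, 1487]);
translate([2310, 141, 0]) cube([88, 88, 1487]);
translate([443, 141, 277]) cube([1867, 88, 85]);
translate([443, 141, 1324]) cube([1867, 88, 85]);
translate([530, 229, 99]) cube([110, 20, 1406]);
translate([727, 229, 99]) cube([110, 20, 1406]);
translate([924, 229, 99]) cube([110, 20, 1406]);
translate([1121, 229, 99]) cube([110, 20, 1406]);
translate([1318, 229, 99]) cube([110, 20, 1406]);
translate([1515, 229, 99]) cube([110, 20, 1406]);
translate([1712, 229, 99]) cube([110, 20, 1406]);
translate([1909, 229, 99]) cube([110, 20, 1406]);
translate([2106, 229, 99]) cube([110, 20, 1406]);


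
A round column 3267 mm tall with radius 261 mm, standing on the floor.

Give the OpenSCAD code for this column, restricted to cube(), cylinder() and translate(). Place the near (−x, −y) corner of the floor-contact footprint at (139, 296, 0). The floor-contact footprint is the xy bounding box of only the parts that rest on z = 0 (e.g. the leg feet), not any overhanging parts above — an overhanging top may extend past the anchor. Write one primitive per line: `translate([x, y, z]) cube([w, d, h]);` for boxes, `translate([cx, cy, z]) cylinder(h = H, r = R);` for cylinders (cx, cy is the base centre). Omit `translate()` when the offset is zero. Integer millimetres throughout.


translate([400, 557, 0]) cylinder(h = 3267, r = 261);


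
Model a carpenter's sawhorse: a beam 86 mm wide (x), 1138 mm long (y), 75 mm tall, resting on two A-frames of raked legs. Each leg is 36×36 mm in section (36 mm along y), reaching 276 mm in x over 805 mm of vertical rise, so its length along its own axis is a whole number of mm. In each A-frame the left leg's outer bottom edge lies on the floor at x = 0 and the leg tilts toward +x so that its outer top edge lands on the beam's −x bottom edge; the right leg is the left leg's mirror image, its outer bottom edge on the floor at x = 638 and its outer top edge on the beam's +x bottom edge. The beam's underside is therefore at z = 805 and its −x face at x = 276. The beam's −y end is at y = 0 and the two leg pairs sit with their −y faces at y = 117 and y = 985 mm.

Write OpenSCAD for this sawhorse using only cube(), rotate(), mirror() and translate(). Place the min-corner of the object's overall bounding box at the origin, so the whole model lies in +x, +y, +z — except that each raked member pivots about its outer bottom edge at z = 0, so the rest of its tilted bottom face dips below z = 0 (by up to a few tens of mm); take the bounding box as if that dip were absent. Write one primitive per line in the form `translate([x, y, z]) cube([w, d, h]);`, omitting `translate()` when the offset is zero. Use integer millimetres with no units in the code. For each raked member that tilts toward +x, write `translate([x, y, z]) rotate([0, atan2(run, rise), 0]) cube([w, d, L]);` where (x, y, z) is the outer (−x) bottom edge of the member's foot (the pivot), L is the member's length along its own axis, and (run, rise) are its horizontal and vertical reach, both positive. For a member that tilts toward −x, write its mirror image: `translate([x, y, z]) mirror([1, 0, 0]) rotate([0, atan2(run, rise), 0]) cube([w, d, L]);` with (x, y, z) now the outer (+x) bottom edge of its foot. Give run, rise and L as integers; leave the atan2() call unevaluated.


translate([276, 0, 805]) cube([86, 1138, 75]);
translate([0, 117, 0]) rotate([0, atan2(276, 805), 0]) cube([36, 36, 851]);
translate([638, 117, 0]) mirror([1, 0, 0]) rotate([0, atan2(276, 805), 0]) cube([36, 36, 851]);
translate([0, 985, 0]) rotate([0, atan2(276, 805), 0]) cube([36, 36, 851]);
translate([638, 985, 0]) mirror([1, 0, 0]) rotate([0, atan2(276, 805), 0]) cube([36, 36, 851]);


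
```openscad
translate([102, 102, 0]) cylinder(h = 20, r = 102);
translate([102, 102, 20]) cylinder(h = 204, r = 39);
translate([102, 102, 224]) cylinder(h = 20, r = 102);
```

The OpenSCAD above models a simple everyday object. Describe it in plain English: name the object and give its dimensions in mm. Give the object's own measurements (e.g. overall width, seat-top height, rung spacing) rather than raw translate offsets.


A spool: two coaxial disc flanges of radius 102 mm and thickness 20 mm, joined by a core cylinder of radius 39 mm and height 204 mm. The lower flange rests on z = 0 and the three cylinders share a vertical axis.


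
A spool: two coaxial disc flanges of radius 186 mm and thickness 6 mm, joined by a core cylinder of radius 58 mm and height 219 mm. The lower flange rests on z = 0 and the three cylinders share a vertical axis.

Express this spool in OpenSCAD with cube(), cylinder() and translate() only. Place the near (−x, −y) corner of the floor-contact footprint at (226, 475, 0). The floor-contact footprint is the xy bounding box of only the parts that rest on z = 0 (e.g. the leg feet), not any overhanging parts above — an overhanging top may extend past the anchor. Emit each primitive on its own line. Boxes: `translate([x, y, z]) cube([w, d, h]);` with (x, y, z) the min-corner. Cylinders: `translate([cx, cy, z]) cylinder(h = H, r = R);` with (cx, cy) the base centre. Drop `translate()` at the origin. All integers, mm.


translate([412, 661, 0]) cylinder(h = 6, r = 186);
translate([412, 661, 6]) cylinder(h = 219, r = 58);
translate([412, 661, 225]) cylinder(h = 6, r = 186);


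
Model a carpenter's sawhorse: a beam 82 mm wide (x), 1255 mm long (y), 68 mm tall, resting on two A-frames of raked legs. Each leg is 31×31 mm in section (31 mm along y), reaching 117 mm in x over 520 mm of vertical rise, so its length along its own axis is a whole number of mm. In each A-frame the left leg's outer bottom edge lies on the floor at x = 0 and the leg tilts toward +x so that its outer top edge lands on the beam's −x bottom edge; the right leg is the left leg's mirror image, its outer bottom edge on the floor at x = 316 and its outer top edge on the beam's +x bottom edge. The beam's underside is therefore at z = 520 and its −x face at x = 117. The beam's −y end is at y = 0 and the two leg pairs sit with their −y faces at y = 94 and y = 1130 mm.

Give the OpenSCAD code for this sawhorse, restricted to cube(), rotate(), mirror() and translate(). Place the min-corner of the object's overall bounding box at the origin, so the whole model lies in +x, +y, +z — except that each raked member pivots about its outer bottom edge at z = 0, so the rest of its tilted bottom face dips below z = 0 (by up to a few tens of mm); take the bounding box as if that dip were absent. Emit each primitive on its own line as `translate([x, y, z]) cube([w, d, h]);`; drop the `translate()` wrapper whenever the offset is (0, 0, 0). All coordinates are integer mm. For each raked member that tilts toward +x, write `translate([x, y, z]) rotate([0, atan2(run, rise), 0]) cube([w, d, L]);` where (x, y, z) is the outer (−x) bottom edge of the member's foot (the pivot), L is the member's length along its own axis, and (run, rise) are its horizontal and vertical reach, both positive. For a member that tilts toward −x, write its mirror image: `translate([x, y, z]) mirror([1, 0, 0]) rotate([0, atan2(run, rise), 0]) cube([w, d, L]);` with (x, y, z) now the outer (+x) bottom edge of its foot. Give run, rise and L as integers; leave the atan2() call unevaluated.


translate([117, 0, 520]) cube([82, 1255, 68]);
translate([0, 94, 0]) rotate([0, atan2(117, 520), 0]) cube([31, 31, 533]);
translate([316, 94, 0]) mirror([1, 0, 0]) rotate([0, atan2(117, 520), 0]) cube([31, 31, 533]);
translate([0, 1130, 0]) rotate([0, atan2(117, 520), 0]) cube([31, 31, 533]);
translate([316, 1130, 0]) mirror([1, 0, 0]) rotate([0, atan2(117, 520), 0]) cube([31, 31, 533]);


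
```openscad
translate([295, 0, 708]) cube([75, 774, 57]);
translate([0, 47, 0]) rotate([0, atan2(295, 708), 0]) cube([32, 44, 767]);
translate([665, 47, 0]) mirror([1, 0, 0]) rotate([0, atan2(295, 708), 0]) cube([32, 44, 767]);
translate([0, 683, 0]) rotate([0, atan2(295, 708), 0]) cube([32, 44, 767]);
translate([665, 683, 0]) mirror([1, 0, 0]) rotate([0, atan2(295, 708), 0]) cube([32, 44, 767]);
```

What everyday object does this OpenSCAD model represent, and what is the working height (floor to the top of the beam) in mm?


A sawhorse. The overall height is 765 mm.

A beam across two mirrored pairs of raked legs — a sawhorse. The beam's underside is at z = 708 (matching the legs' vertical rise in atan2(295, 708)) and the beam is 57 mm tall, so its top is at 708 + 57 = 765 mm. The raked legs top out at the beam's underside, so that is the highest point.


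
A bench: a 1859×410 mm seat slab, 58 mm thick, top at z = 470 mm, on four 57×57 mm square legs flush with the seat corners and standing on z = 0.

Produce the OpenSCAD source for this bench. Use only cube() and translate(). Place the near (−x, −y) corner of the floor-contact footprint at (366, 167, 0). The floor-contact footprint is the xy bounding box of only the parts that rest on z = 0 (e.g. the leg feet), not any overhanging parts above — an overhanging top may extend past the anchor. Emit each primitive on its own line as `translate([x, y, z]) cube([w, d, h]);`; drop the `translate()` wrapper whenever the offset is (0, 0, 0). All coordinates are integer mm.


translate([366, 167, 412]) cube([1859, 410, 58]);
translate([366, 167, 0]) cube([57, 57, 412]);
translate([366, 520, 0]) cube([57, 57, 412]);
translate([2168, 167, 0]) cube([57, 57, 412]);
translate([2168, 520, 0]) cube([57, 57, 412]);


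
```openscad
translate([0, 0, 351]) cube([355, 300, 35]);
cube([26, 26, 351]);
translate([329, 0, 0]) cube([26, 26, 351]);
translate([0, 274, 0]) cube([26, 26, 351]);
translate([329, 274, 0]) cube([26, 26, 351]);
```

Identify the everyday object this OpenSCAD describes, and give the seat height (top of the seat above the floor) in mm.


A stool. The seat height is 386 mm.

A 355×300×35 slab at z = 351 on four corner posts — a stool. The seat top is 351 + 35 = 386 mm.


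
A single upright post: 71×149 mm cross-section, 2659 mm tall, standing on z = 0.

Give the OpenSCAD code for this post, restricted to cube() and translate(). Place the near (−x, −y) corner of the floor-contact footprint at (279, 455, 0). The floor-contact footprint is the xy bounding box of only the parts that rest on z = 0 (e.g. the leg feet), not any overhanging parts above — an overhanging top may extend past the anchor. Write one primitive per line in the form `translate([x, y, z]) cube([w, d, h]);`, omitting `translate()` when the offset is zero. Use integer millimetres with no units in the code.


translate([279, 455, 0]) cube([71, 149, 2659]);


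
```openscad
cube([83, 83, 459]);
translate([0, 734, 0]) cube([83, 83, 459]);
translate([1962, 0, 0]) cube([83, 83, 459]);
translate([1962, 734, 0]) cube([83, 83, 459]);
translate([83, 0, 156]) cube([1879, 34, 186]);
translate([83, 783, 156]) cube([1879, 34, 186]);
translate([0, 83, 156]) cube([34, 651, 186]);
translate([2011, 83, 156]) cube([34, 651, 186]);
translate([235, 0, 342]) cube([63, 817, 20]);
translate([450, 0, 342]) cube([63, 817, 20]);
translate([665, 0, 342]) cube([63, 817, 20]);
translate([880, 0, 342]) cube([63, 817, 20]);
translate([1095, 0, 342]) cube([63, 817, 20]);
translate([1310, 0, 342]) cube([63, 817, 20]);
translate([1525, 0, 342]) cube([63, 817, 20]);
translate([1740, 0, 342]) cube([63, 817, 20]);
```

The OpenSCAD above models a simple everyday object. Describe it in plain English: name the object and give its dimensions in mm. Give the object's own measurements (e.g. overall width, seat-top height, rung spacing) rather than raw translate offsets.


A bed frame 2045 mm long (x) by 817 mm wide (y). Four 83×83 mm corner posts, 459 mm tall, at the corners of the footprint. Four rails of 34 mm thickness and 186 mm height run between adjacent posts with their undersides at z = 156 mm, their outer faces flush with the outside of the frame (the two x-running rails run between the posts' inner faces; the two y-running rails run between the posts' inner faces). 8 slats, each 63 mm wide (x) and 20 mm thick, lie across the top of the two x-running rails, running the full 817 mm width of the frame in y; along x they sit between the end posts with a 152 mm gap after the −x posts and between neighbouring slats, leaving 159 mm before the +x posts.


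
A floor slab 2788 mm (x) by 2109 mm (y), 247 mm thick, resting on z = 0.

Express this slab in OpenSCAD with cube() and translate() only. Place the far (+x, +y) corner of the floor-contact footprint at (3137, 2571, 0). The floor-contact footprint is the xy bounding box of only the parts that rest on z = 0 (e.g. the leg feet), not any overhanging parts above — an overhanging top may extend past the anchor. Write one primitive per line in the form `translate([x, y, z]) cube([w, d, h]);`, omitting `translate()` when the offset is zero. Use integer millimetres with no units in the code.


translate([349, 462, 0]) cube([2788, 2109, 247]);


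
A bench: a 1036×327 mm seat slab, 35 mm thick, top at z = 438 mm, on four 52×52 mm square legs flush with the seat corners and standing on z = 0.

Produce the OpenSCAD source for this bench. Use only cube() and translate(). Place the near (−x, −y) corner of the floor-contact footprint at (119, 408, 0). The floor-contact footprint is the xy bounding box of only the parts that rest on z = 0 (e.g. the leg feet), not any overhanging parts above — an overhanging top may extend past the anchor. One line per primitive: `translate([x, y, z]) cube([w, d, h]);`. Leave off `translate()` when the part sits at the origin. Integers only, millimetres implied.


translate([119, 408, 403]) cube([1036, 327, 35]);
translate([119, 408, 0]) cube([52, 52, 403]);
translate([119, 683, 0]) cube([52, 52, 403]);
translate([1103, 408, 0]) cube([52, 52, 403]);
translate([1103, 683, 0]) cube([52, 52, 403]);


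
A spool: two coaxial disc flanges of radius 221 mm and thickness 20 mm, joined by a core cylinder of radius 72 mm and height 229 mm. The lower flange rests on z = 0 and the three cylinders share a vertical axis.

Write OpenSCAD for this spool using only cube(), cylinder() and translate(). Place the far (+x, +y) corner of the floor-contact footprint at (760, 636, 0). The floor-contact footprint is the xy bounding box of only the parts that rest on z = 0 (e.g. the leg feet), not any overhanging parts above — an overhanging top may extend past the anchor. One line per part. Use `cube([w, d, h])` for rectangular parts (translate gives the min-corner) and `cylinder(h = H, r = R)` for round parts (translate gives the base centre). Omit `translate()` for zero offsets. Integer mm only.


translate([539, 415, 0]) cylinder(h = 20, r = 221);
translate([539, 415, 20]) cylinder(h = 229, r = 72);
translate([539, 415, 249]) cylinder(h = 20, r = 221);


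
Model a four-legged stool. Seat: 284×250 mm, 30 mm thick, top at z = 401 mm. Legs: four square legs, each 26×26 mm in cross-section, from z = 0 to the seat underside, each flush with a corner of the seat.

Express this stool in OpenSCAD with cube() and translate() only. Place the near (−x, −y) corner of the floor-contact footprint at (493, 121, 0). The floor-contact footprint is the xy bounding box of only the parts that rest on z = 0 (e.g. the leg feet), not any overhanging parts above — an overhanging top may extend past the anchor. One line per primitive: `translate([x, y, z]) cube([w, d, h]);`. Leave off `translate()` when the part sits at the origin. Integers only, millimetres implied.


translate([493, 121, 371]) cube([284, 250, 30]);
translate([493, 121, 0]) cube([26, 26, 371]);
translate([751, 121, 0]) cube([26, 26, 371]);
translate([493, 345, 0]) cube([26, 26, 371]);
translate([751, 345, 0]) cube([26, 26, 371]);


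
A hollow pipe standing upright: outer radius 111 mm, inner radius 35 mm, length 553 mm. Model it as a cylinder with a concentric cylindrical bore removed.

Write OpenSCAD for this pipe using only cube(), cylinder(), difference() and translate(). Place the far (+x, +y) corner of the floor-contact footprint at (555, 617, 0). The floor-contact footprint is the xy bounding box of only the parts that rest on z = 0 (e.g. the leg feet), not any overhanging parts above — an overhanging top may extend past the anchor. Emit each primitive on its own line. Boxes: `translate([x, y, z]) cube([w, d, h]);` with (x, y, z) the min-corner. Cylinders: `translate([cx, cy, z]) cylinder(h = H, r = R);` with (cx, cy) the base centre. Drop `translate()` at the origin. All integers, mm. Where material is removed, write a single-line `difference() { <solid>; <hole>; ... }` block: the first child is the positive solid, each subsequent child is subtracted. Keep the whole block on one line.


difference() { translate([444, 506, 0]) cylinder(h = 553, r = 111); translate([444, 506, 0]) cylinder(h = 553, r = 35); }


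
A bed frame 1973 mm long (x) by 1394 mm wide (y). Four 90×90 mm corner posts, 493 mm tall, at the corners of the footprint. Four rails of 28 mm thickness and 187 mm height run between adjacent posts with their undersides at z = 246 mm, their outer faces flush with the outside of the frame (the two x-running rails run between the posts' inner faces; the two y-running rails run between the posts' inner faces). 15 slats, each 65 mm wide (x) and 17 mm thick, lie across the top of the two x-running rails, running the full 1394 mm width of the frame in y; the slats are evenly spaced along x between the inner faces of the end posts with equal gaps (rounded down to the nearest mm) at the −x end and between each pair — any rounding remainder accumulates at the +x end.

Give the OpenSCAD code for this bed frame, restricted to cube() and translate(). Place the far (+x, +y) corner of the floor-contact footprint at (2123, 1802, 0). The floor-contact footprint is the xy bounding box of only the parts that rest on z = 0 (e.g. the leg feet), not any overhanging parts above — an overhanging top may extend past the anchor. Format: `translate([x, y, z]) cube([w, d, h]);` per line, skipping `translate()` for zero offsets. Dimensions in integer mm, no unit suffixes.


translate([150, 408, 0]) cube([90, 90, 493]);
translate([150, 1712, 0]) cube([90, 90, 493]);
translate([2033, 408, 0]) cube([90, 90, 493]);
translate([2033, 1712, 0]) cube([90, 90, 493]);
translate([240, 408, 246]) cube([1793, 28, 187]);
translate([240, 1774, 246]) cube([1793, 28, 187]);
translate([150, 498, 246]) cube([28, 1214, 187]);
translate([2095, 498, 246]) cube([28, 1214, 187]);
translate([291, 408, 433]) cube([65, 1394, 17]);
translate([407, 408, 433]) cube([65, 1394, 17]);
translate([523, 408, 433]) cube([65, 1394, 17]);
translate([639, 408, 433]) cube([65, 1394, 17]);
translate([755, 408, 433]) cube([65, 1394, 17]);
translate([871, 408, 433]) cube([65, 1394, 17]);
translate([987, 408, 433]) cube([65, 1394, 17]);
translate([1103, 408, 433]) cube([65, 1394, 17]);
translate([1219, 408, 433]) cube([65, 1394, 17]);
translate([1335, 408, 433]) cube([65, 1394, 17]);
translate([1451, 408, 433]) cube([65, 1394, 17]);
translate([1567, 408, 433]) cube([65, 1394, 17]);
translate([1683, 408, 433]) cube([65, 1394, 17]);
translate([1799, 408, 433]) cube([65, 1394, 17]);
translate([1915, 408, 433]) cube([65, 1394, 17]);


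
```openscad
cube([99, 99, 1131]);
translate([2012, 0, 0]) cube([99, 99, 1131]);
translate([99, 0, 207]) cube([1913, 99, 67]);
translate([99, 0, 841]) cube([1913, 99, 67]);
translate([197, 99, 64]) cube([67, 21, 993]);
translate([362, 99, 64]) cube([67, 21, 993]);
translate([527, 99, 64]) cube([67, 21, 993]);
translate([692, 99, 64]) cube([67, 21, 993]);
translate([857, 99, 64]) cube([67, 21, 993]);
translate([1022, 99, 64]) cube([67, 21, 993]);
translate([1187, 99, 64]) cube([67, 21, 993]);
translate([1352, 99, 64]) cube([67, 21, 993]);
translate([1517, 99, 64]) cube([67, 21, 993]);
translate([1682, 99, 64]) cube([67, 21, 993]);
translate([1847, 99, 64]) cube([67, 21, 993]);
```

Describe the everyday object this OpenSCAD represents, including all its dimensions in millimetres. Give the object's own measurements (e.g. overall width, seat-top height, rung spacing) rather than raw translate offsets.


A fence section. Two 99×99 mm posts, 1131 mm tall, stand on the floor with a clear span of 1913 mm between their inner faces. Two horizontal rails of 99×67 mm section span the gap between the posts with their undersides at z = 207 mm and z = 841 mm, flush with the posts' −y face. 11 pickets, each 67 mm wide, 21 mm thick and 993 mm tall, are fixed to the +y face of the rails with their bottoms at z = 64 mm, spaced across the span with a 98 mm gap after the −x post and between neighbouring pickets and before the +x post.


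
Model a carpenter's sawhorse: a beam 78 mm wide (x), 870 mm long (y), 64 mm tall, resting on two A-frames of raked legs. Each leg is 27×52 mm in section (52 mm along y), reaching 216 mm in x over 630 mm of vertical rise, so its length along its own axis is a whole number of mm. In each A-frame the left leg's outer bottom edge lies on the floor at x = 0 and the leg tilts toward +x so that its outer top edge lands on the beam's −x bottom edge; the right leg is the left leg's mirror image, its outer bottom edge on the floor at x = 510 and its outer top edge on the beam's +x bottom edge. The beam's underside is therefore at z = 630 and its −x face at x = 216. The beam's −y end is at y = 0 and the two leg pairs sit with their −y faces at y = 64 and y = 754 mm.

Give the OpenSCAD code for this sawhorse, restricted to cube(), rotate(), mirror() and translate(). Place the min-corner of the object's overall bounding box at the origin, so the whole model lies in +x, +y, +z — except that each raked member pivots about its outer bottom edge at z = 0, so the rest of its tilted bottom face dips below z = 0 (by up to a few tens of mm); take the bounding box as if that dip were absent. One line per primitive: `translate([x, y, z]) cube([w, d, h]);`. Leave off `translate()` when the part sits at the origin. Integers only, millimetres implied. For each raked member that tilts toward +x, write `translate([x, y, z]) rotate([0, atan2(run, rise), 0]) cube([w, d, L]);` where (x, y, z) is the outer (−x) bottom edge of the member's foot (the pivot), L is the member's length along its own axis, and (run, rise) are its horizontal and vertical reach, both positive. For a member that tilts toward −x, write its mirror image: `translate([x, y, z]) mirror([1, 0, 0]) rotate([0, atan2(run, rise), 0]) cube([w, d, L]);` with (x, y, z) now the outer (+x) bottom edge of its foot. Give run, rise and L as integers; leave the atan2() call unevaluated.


translate([216, 0, 630]) cube([78, 870, 64]);
translate([0, 64, 0]) rotate([0, atan2(216, 630), 0]) cube([27, 52, 666]);
translate([510, 64, 0]) mirror([1, 0, 0]) rotate([0, atan2(216, 630), 0]) cube([27, 52, 666]);
translate([0, 754, 0]) rotate([0, atan2(216, 630), 0]) cube([27, 52, 666]);
translate([510, 754, 0]) mirror([1, 0, 0]) rotate([0, atan2(216, 630), 0]) cube([27, 52, 666]);


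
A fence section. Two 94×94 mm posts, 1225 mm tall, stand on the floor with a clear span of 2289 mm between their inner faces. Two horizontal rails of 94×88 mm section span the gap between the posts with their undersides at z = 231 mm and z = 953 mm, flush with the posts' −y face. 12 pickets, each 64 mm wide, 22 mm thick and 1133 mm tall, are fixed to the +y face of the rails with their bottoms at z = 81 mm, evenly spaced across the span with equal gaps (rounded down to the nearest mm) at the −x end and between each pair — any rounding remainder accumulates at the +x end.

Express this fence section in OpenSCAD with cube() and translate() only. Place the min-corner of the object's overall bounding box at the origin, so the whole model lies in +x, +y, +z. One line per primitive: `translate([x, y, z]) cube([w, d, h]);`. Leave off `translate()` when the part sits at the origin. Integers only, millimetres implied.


cube([94, 94, 1225]);
translate([2383, 0, 0]) cube([94, 94, 1225]);
translate([94, 0, 231]) cube([2289, 94, 88]);
translate([94, 0, 953]) cube([2289, 94, 88]);
translate([211, 94, 81]) cube([64, 22, 1133]);
translate([392, 94, 81]) cube([64, 22, 1133]);
translate([573, 94, 81]) cube([64, 22, 1133]);
translate([754, 94, 81]) cube([64, 22, 1133]);
translate([935, 94, 81]) cube([64, 22, 1133]);
translate([1116, 94, 81]) cube([64, 22, 1133]);
translate([1297, 94, 81]) cube([64, 22, 1133]);
translate([1478, 94, 81]) cube([64, 22, 1133]);
translate([1659, 94, 81]) cube([64, 22, 1133]);
translate([1840, 94, 81]) cube([64, 22, 1133]);
translate([2021, 94, 81]) cube([64, 22, 1133]);
translate([2202, 94, 81]) cube([64, 22, 1133]);
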